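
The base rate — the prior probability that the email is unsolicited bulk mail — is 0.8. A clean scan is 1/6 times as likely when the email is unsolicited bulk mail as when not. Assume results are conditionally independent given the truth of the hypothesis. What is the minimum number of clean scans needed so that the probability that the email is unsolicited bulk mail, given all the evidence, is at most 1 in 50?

3

Prior odds = 0.8/0.2 = 4.
Likelihood ratio per clean scan = 1/6.
Target odds: 0.02 ÷ 0.98 = 1/49.
Require (1/6)ⁿ ≤ 1/49 ÷ 4 = 1/196.
(1/6)² = 1/36 is still above 1/196 but (1/6)³ = 1/216 is at or below it, so n = 3.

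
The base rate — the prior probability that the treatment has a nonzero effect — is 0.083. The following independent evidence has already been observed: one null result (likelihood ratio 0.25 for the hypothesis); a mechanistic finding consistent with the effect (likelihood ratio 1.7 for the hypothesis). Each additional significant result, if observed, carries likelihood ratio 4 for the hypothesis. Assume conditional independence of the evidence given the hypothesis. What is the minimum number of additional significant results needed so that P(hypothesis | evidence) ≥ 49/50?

6

Prior odds = 0.083/0.917 = 83/917.
Combined Bayes factor of the evidence already in hand = 0.25 × 1.7 = 0.425.
Odds after that evidence = (83/917) × 0.425 = 1411/36680.
Target odds = 0.98/0.02 = 49.
Need 4ⁿ ≥ 49 ÷ (1411/36680) = 1797320/1411.
4⁵ = 1024 falls short of 1797320/1411 but 4⁶ = 4096 reaches it, so n = 6.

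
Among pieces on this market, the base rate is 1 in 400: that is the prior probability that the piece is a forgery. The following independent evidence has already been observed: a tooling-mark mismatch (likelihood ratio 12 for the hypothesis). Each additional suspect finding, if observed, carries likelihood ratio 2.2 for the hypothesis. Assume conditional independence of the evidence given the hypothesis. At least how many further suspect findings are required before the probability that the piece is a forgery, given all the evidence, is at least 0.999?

14

Prior odds = 0.0025/0.9975 = 1/399.
Bayes factor of the evidence already in hand = 12.
Odds after that evidence = (1/399) × 12 = 4/133.
Target odds = 0.999/0.001 = 999.
Need 2.2ⁿ ≥ 999 ÷ (4/133) = 33216.75.
2.2¹³ ≈28281 falls short of 33216.75 but 2.2¹⁴ ≈62218.2 reaches it, so n = 14.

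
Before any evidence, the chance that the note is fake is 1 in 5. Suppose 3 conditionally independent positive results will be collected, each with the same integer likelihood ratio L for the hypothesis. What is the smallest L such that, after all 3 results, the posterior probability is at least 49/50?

Prior odds = 0.2/0.8 = 0.25.
Target odds = 0.98/0.02 = 49.
Need L³ ≥ 49 ÷ 0.25 = 196.
5³ = 125 < 196 ≤ 216 = 6³, so L = 6.

6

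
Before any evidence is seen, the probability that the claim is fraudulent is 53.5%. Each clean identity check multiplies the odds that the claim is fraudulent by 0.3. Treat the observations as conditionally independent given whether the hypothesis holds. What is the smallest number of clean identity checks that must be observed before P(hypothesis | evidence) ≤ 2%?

4

Prior odds: 0.535 ÷ 0.465 = 107/93.
Likelihood ratio per clean identity check = 0.3.
Target odds: 0.02 ÷ 0.98 = 1/49.
Need (107/93) × 0.3ⁿ ≤ 1/49, i.e. 0.3ⁿ ≤ 93/5243.
0.3³ = 0.027 is still above 93/5243 but 0.3⁴ = 0.0081 is at or below it, so n = 4.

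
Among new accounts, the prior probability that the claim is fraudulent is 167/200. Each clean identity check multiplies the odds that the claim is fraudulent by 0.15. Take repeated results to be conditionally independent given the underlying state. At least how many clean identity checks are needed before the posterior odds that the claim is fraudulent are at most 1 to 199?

4

Prior odds: 0.835 ÷ 0.165 = 167/33.
Likelihood ratio per clean identity check = 0.15.
Target odds = 1/199.
Require 0.15ⁿ ≤ 1/199 ÷ (167/33) = 33/33233.
0.15³ = 0.003375 is still above 33/33233 but 0.15⁴ = 81/160000 is at or below it, so n = 4.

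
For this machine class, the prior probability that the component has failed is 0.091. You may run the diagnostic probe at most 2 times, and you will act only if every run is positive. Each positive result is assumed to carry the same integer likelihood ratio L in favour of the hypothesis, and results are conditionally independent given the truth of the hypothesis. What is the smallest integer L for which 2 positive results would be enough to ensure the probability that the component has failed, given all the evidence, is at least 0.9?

Prior odds = 0.091/0.909 = 91/909.
Target odds = 0.9/0.1 = 9.
Need L² ≥ 9 ÷ (91/909) = 8181/91.
9² = 81 < 8181/91 ≤ 100 = 10², so L = 10.

10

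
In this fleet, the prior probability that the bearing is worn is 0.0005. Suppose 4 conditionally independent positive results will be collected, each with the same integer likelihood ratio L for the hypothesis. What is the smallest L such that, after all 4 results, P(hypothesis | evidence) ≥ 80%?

10

Prior odds = 0.0005/0.9995 = 1/1999.
Target odds = 0.8/0.2 = 4.
Need L⁴ ≥ 4 ÷ (1/1999) = 7996.
9⁴ = 6561 < 7996 ≤ 10000 = 10⁴, so L = 10.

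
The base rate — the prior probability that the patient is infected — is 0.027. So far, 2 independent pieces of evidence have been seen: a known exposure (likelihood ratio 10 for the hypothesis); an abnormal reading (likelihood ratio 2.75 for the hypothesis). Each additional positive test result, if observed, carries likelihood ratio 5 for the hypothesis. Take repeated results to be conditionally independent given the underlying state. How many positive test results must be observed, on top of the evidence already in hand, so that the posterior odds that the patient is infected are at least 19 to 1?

2

Prior odds = 0.027/0.973 = 27/973.
Combined Bayes factor of the evidence already in hand = 10 × 2.75 = 27.5.
Odds after that evidence = (27/973) × 27.5 = 1485/1946.
Target odds = 19.
Need 5ⁿ ≥ 19 ÷ (1485/1946) = 36974/1485.
5¹ = 5 falls short of 36974/1485 but 5² = 25 reaches it, so n = 2.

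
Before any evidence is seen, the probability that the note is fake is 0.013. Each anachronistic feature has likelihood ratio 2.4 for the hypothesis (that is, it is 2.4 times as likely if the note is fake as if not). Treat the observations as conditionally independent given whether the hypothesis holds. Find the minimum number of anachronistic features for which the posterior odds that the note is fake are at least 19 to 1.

9

Prior odds = 0.013/0.987 = 13/987.
Likelihood ratio per anachronistic feature = 2.4.
Target odds = 19.
Need (13/987) × 2.4ⁿ ≥ 19, i.e. 2.4ⁿ ≥ 18753/13.
2.4⁸ = 429981696/390625 falls short of 18753/13 but 2.4⁹ ≈2641.81 reaches it, so n = 9.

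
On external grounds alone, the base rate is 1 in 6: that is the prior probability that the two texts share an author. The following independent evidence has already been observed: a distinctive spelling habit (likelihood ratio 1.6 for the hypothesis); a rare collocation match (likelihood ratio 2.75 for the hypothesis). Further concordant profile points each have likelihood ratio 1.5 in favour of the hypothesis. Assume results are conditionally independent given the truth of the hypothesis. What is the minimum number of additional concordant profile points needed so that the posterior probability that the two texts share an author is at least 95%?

8

Prior odds = (1/6)/(5/6) = 0.2.
Combined Bayes factor of the evidence already in hand = 1.6 × 2.75 = 4.4.
Odds after that evidence = 0.2 × 4.4 = 0.88.
Target odds = 0.95/0.05 = 19.
Need 1.5ⁿ ≥ 19 ÷ 0.88 = 475/22.
1.5⁷ = 17.0859375 falls short of 475/22 but 1.5⁸ = 25.62890625 reaches it, so n = 8.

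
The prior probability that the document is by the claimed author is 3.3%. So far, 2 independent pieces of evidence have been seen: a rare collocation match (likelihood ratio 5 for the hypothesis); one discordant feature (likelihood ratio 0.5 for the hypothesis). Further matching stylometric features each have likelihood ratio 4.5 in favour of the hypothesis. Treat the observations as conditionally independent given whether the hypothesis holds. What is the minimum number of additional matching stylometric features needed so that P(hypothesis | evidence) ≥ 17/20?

3

Prior odds = 0.033/0.967 = 33/967.
Combined Bayes factor of the evidence already in hand = 5 × 0.5 = 2.5.
Odds after that evidence = (33/967) × 2.5 = 165/1934.
Target odds = 0.85/0.15 = 17/3.
Need 4.5ⁿ ≥ 17/3 ÷ (165/1934) = 32878/495.
4.5² = 20.25 falls short of 32878/495 but 4.5³ = 91.125 reaches it, so n = 3.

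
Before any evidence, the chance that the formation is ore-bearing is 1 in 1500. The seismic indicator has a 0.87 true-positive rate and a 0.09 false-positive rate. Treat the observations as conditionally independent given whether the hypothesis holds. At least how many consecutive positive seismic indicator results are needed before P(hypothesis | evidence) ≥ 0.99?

6

Prior odds = (1/1500)/(1499/1500) = 1/1499.
Likelihood ratio of a positive result = 0.87/0.09 = 29/3.
Target odds: 0.99 ÷ 0.01 = 99.
Require (29/3)ⁿ ≥ 99 ÷ (1/1499) = 148401.
(29/3)⁵ = 20511149/243 falls short of 148401 but (29/3)⁶ = 594823321/729 reaches it, so n = 6.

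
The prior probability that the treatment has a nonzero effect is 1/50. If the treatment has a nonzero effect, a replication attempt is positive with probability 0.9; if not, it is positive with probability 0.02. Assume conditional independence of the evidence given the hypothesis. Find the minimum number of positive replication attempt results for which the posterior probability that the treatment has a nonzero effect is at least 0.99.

3

Prior odds = 0.02/0.98 = 1/49.
Likelihood ratio of a positive = 0.9/0.02 = 45.
Target posterior odds = 0.99/0.01 = 99.
Require 45ⁿ ≥ 99 ÷ (1/49) = 4851.
45² = 2025 falls short of 4851 but 45³ = 91125 reaches it, so n = 3.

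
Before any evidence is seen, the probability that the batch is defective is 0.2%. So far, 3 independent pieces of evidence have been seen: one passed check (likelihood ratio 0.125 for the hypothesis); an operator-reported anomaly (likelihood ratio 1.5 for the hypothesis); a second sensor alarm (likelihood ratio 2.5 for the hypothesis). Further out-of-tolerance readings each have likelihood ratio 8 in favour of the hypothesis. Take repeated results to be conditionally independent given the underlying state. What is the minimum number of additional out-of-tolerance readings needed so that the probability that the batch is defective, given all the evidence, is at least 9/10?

5

Prior odds = 0.002/0.998 = 1/499.
Combined Bayes factor of the evidence already in hand = 0.125 × 1.5 × 2.5 = 0.46875.
Odds after that evidence = (1/499) × 0.46875 = 15/15968.
Target odds = 0.9/0.1 = 9.
Need 8ⁿ ≥ 9 ÷ (15/15968) = 9580.8.
8⁴ = 4096 falls short of 9580.8 but 8⁵ = 32768 reaches it, so n = 5.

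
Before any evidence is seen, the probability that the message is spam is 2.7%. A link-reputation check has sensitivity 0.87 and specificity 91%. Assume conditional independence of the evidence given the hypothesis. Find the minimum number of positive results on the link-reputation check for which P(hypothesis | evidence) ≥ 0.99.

Prior odds: 0.027 ÷ 0.973 = 27/973.
False-positive rate = 1 − 0.91 = 0.09; likelihood ratio of a positive = 0.87/0.09 = 29/3.
Target odds: 0.99 ÷ 0.01 = 99.
Require (29/3)ⁿ ≥ 99 ÷ (27/973) = 10703/3.
(29/3)³ = 24389/27 falls short of 10703/3 but (29/3)⁴ = 707281/81 reaches it, so n = 4.

4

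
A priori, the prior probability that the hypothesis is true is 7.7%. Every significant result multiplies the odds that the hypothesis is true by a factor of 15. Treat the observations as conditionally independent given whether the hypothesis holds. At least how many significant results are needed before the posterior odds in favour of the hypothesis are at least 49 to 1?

Prior odds = 0.077/0.923 = 77/923.
Likelihood ratio per significant result = 15.
Target odds = 49.
Need (77/923) × 15ⁿ ≥ 49, i.e. 15ⁿ ≥ 6461/11.
15² = 225 falls short of 6461/11 but 15³ = 3375 reaches it, so n = 3.

3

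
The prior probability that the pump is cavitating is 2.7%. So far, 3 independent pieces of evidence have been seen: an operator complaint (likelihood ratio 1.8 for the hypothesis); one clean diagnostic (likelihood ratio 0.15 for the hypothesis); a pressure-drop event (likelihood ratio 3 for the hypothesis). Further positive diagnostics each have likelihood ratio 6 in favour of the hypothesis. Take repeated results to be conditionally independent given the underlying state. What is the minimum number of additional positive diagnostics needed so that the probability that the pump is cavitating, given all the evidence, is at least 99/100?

Prior odds = 0.027/0.973 = 27/973.
Combined Bayes factor of the evidence already in hand = 1.8 × 0.15 × 3 = 0.81.
Odds after that evidence = (27/973) × 0.81 = 2187/97300.
Target odds = 0.99/0.01 = 99.
Need 6ⁿ ≥ 99 ÷ (2187/97300) = 1070300/243.
6⁴ = 1296 falls short of 1070300/243 but 6⁵ = 7776 reaches it, so n = 5.

5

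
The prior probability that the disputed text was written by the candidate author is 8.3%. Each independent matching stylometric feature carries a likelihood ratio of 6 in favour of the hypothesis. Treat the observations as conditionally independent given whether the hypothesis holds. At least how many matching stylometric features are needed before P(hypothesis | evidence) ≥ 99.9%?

6

Prior odds: 0.083 ÷ 0.917 = 83/917.
Likelihood ratio per matching stylometric feature = 6.
Target odds: 0.999 ÷ 0.001 = 999.
Need (83/917) × 6ⁿ ≥ 999, i.e. 6ⁿ ≥ 916083/83.
6⁵ = 7776 falls short of 916083/83 but 6⁶ = 46656 reaches it, so n = 6.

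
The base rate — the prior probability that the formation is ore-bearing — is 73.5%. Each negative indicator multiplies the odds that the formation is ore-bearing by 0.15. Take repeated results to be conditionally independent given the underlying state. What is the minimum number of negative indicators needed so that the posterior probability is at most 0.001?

Prior odds: 0.735 ÷ 0.265 = 147/53.
Likelihood ratio per negative indicator = 0.15.
Target odds: 0.001 ÷ 0.999 = 1/999.
Need (147/53) × 0.15ⁿ ≤ 1/999, i.e. 0.15ⁿ ≤ 53/146853.
0.15⁴ = 81/160000 is still above 53/146853 but 0.15⁵ = 243/3200000 is at or below it, so n = 5.

5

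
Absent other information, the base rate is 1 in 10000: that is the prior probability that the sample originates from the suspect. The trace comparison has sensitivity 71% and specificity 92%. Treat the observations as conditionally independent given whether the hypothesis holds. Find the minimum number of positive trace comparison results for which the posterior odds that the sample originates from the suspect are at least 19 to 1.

6

Prior odds = 0.0001/0.9999 = 1/9999.
False-positive rate = 1 − 0.92 = 0.08; likelihood ratio of a positive = 0.71/0.08 = 8.875.
Target odds = 19.
Need (1/9999) × 8.875ⁿ ≥ 19, i.e. 8.875ⁿ ≥ 189981.
8.875⁵ ≈55060.7 falls short of 189981 but 8.875⁶ ≈488664 reaches it, so n = 6.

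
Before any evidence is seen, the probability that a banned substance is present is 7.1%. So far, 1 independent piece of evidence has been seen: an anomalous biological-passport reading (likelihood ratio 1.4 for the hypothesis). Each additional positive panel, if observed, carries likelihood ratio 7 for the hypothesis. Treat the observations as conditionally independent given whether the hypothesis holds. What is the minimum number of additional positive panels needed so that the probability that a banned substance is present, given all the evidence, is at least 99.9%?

5

Prior odds = 0.071/0.929 = 71/929.
Bayes factor of the evidence already in hand = 1.4.
Odds after that evidence = (71/929) × 1.4 = 497/4645.
Target odds = 0.999/0.001 = 999.
Need 7ⁿ ≥ 999 ÷ (497/4645) = 4640355/497.
7⁴ = 2401 falls short of 4640355/497 but 7⁵ = 16807 reaches it, so n = 5.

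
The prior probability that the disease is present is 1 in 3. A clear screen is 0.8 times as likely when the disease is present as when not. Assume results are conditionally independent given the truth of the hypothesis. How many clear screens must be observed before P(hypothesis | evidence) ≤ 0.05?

11

Prior odds: (1/3) ÷ (2/3) = 0.5.
Likelihood ratio per clear screen = 0.8.
Target odds: 0.05 ÷ 0.95 = 1/19.
Require 0.8ⁿ ≤ 1/19 ÷ 0.5 = 2/19.
0.8¹⁰ = 1048576/9765625 is still above 2/19 but 0.8¹¹ = 4194304/48828125 is at or below it, so n = 11.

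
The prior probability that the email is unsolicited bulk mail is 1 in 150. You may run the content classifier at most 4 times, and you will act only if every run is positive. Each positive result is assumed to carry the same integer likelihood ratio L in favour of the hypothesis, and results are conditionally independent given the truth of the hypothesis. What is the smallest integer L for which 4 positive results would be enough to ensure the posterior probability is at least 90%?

7

Prior odds = (1/150)/(149/150) = 1/149.
Target odds = 0.9/0.1 = 9.
Need L⁴ ≥ 9 ÷ (1/149) = 1341.
6⁴ = 1296 < 1341 ≤ 2401 = 7⁴, so L = 7.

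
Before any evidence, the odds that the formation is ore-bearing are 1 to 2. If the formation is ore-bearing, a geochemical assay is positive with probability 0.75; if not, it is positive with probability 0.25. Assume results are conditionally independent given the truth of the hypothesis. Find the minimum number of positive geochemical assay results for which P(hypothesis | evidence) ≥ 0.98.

Prior odds = 0.5.
Likelihood ratio of a positive = 0.75/0.25 = 3.
Target odds: 0.98 ÷ 0.02 = 49.
Require 3ⁿ ≥ 49 ÷ 0.5 = 98.
3⁴ = 81 falls short of 98 but 3⁵ = 243 reaches it, so n = 5.

5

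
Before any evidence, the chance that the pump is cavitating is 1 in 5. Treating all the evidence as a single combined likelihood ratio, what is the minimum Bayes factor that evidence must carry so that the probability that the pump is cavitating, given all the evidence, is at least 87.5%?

Prior odds = 0.2/0.8 = 0.25.
Target odds = 0.875/0.125 = 7.
Required Bayes factor = 7 ÷ 0.25 = 28.

28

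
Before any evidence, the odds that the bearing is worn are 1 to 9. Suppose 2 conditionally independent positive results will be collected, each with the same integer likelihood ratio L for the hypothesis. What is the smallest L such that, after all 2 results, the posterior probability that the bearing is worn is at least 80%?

6

Prior odds = 1/9.
Target odds = 0.8/0.2 = 4.
Need L² ≥ 4 ÷ (1/9) = 36.
5² = 25 < 36 ≤ 36 = 6², so L = 6.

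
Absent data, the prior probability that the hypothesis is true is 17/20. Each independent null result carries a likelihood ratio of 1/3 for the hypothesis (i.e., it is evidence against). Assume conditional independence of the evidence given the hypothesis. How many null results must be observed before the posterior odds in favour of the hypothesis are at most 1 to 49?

6

Prior odds = 0.85/0.15 = 17/3.
Likelihood ratio per null result = 1/3.
Target odds = 1/49.
Require (1/3)ⁿ ≤ 1/49 ÷ (17/3) = 3/833.
(1/3)⁵ = 1/243 is still above 3/833 but (1/3)⁶ = 1/729 is at or below it, so n = 6.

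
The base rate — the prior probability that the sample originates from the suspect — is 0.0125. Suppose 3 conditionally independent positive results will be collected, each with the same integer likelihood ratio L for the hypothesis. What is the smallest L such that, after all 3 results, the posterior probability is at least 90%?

9

Prior odds = 0.0125/0.9875 = 1/79.
Target odds = 0.9/0.1 = 9.
Need L³ ≥ 9 ÷ (1/79) = 711.
8³ = 512 < 711 ≤ 729 = 9³, so L = 9.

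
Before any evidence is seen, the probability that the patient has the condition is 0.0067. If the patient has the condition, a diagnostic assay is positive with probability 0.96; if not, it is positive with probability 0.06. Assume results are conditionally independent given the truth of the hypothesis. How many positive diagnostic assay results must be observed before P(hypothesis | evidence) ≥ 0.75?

Prior odds: 0.0067 ÷ 0.9933 = 67/9933.
Likelihood ratio of a positive = 0.96/0.06 = 16.
Target odds: 0.75 ÷ 0.25 = 3.
Require 16ⁿ ≥ 3 ÷ (67/9933) = 29799/67.
16² = 256 falls short of 29799/67 but 16³ = 4096 reaches it, so n = 3.

3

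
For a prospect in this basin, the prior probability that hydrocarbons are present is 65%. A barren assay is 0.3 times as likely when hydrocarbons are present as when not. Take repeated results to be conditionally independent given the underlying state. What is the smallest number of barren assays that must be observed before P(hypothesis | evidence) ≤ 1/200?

Prior odds = 0.65/0.35 = 13/7.
Likelihood ratio per barren assay = 0.3.
Target odds: 0.005 ÷ 0.995 = 1/199.
Need (13/7) × 0.3ⁿ ≤ 1/199, i.e. 0.3ⁿ ≤ 7/2587.
0.3⁴ = 0.0081 is still above 7/2587 but 0.3⁵ = 243/100000 is at or below it, so n = 5.

5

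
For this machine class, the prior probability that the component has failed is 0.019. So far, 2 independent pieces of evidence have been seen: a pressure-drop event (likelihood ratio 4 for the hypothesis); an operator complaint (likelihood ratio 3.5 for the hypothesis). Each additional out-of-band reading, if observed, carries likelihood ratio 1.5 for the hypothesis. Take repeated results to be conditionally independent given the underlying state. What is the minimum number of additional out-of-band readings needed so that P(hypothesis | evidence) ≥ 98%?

13

Prior odds = 0.019/0.981 = 19/981.
Combined Bayes factor of the evidence already in hand = 4 × 3.5 = 14.
Odds after that evidence = (19/981) × 14 = 266/981.
Target odds = 0.98/0.02 = 49.
Need 1.5ⁿ ≥ 49 ÷ (266/981) = 6867/38.
1.5¹² = 531441/4096 falls short of 6867/38 but 1.5¹³ = 1594323/8192 reaches it, so n = 13.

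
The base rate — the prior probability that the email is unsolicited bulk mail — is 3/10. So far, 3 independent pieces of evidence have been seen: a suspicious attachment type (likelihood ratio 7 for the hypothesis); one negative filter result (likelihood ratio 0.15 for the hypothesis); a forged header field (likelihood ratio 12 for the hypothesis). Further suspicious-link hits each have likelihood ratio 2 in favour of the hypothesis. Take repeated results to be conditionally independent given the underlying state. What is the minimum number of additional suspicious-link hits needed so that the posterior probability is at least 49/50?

4

Prior odds = 0.3/0.7 = 3/7.
Combined Bayes factor of the evidence already in hand = 7 × 0.15 × 12 = 12.6.
Odds after that evidence = (3/7) × 12.6 = 5.4.
Target odds = 0.98/0.02 = 49.
Need 2ⁿ ≥ 49 ÷ 5.4 = 245/27.
2³ = 8 falls short of 245/27 but 2⁴ = 16 reaches it, so n = 4.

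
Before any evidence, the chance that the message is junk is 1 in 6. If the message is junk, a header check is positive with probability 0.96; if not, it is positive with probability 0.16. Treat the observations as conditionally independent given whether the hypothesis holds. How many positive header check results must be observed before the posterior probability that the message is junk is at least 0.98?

4

Prior odds: (1/6) ÷ (5/6) = 0.2.
Likelihood ratio of a positive = 0.96/0.16 = 6.
Target posterior odds = 0.98/0.02 = 49.
Require 6ⁿ ≥ 49 ÷ 0.2 = 245.
6³ = 216 falls short of 245 but 6⁴ = 1296 reaches it, so n = 4.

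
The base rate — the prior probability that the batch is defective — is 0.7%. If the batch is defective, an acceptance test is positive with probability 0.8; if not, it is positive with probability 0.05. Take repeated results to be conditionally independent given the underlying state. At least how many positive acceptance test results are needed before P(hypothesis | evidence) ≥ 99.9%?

Prior odds = 0.007/0.993 = 7/993.
Likelihood ratio of a positive = 0.8/0.05 = 16.
Target posterior odds = 0.999/0.001 = 999.
Require 16ⁿ ≥ 999 ÷ (7/993) = 992007/7.
16⁴ = 65536 falls short of 992007/7 but 16⁵ = 1048576 reaches it, so n = 5.

5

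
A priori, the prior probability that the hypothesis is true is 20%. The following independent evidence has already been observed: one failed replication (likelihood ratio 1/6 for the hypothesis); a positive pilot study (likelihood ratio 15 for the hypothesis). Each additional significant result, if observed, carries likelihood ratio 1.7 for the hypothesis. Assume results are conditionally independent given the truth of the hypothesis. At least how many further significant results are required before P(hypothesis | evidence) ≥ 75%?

Prior odds = 0.2/0.8 = 0.25.
Combined Bayes factor of the evidence already in hand = (1/6) × 15 = 2.5.
Odds after that evidence = 0.25 × 2.5 = 0.625.
Target odds = 0.75/0.25 = 3.
Need 1.7ⁿ ≥ 3 ÷ 0.625 = 4.8.
1.7² = 2.89 falls short of 4.8 but 1.7³ = 4.913 reaches it, so n = 3.

3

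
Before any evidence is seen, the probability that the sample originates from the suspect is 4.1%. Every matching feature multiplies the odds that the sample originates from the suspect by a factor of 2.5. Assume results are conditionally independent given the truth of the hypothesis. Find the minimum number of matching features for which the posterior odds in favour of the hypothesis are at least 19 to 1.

7

Prior odds: 0.041 ÷ 0.959 = 41/959.
Likelihood ratio per matching feature = 2.5.
Target odds = 19.
Require 2.5ⁿ ≥ 19 ÷ (41/959) = 18221/41.
2.5⁶ = 244.140625 falls short of 18221/41 but 2.5⁷ = 610.3515625 reaches it, so n = 7.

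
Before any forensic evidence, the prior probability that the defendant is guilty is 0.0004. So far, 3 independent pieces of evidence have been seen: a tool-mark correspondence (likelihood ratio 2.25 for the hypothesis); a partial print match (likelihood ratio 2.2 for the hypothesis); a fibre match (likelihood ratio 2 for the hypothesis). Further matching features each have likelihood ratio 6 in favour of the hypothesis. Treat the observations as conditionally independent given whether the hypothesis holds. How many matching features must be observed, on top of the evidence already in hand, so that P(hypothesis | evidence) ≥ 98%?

Prior odds = 0.0004/0.9996 = 1/2499.
Combined Bayes factor of the evidence already in hand = 2.25 × 2.2 × 2 = 9.9.
Odds after that evidence = (1/2499) × 9.9 = 33/8330.
Target odds = 0.98/0.02 = 49.
Need 6ⁿ ≥ 49 ÷ (33/8330) = 408170/33.
6⁵ = 7776 falls short of 408170/33 but 6⁶ = 46656 reaches it, so n = 6.

6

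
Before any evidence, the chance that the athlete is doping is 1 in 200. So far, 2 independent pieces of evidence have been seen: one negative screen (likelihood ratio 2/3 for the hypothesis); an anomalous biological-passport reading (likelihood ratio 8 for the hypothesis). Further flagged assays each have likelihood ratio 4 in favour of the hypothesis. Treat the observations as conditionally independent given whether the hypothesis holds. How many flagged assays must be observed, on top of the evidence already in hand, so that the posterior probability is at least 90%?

5

Prior odds = 0.005/0.995 = 1/199.
Combined Bayes factor of the evidence already in hand = (2/3) × 8 = 16/3.
Odds after that evidence = (1/199) × 16/3 = 16/597.
Target odds = 0.9/0.1 = 9.
Need 4ⁿ ≥ 9 ÷ (16/597) = 335.8125.
4⁴ = 256 falls short of 335.8125 but 4⁵ = 1024 reaches it, so n = 5.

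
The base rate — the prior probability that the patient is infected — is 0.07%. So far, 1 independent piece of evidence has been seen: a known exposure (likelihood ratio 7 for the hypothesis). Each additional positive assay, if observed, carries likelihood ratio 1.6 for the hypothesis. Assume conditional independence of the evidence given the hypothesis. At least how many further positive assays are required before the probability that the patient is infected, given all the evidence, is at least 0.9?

16

Prior odds = 0.0007/0.9993 = 7/9993.
Bayes factor of the evidence already in hand = 7.
Odds after that evidence = (7/9993) × 7 = 49/9993.
Target odds = 0.9/0.1 = 9.
Need 1.6ⁿ ≥ 9 ÷ (49/9993) = 89937/49.
1.6¹⁵ ≈1152.92 falls short of 89937/49 but 1.6¹⁶ ≈1844.67 reaches it, so n = 16.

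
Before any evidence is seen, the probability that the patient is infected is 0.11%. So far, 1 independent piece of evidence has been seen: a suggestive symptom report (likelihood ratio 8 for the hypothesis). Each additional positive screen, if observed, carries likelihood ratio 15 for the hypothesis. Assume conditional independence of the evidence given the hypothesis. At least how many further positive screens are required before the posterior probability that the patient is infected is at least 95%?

3

Prior odds = 0.0011/0.9989 = 11/9989.
Bayes factor of the evidence already in hand = 8.
Odds after that evidence = (11/9989) × 8 = 88/9989.
Target odds = 0.95/0.05 = 19.
Need 15ⁿ ≥ 19 ÷ (88/9989) = 189791/88.
15² = 225 falls short of 189791/88 but 15³ = 3375 reaches it, so n = 3.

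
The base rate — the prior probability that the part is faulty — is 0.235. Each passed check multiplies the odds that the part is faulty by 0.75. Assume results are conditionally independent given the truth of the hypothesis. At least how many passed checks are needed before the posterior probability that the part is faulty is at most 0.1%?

Prior odds: 0.235 ÷ 0.765 = 47/153.
Likelihood ratio per passed check = 0.75.
Target odds: 0.001 ÷ 0.999 = 1/999.
Need (47/153) × 0.75ⁿ ≤ 1/999, i.e. 0.75ⁿ ≤ 17/5217.
0.75¹⁹ ≈0.00422828 is still above 17/5217 but 0.75²⁰ ≈0.00317121 is at or below it, so n = 20.

20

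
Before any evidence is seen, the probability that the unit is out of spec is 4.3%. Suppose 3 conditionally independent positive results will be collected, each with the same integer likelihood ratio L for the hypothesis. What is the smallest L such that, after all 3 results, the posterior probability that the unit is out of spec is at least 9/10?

Prior odds = 0.043/0.957 = 43/957.
Target odds = 0.9/0.1 = 9.
Need L³ ≥ 9 ÷ (43/957) = 8613/43.
5³ = 125 < 8613/43 ≤ 216 = 6³, so L = 6.

6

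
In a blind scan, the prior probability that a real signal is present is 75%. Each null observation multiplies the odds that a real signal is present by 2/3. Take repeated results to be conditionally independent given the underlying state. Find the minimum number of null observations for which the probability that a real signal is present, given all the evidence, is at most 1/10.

Prior odds: 0.75 ÷ 0.25 = 3.
Likelihood ratio per null observation = 2/3.
Target posterior odds = 0.1/0.9 = 1/9.
Require (2/3)ⁿ ≤ 1/9 ÷ 3 = 1/27.
(2/3)⁸ = 256/6561 is still above 1/27 but (2/3)⁹ = 512/19683 is at or below it, so n = 9.

9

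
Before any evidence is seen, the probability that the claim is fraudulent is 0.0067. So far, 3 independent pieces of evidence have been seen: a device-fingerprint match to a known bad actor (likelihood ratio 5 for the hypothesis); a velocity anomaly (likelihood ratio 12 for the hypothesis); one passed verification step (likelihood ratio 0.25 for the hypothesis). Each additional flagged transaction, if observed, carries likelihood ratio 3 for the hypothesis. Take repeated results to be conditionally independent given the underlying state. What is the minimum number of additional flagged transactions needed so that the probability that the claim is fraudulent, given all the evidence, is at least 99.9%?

Prior odds = 0.0067/0.9933 = 67/9933.
Combined Bayes factor of the evidence already in hand = 5 × 12 × 0.25 = 15.
Odds after that evidence = (67/9933) × 15 = 335/3311.
Target odds = 0.999/0.001 = 999.
Need 3ⁿ ≥ 999 ÷ (335/3311) = 3307689/335.
3⁸ = 6561 falls short of 3307689/335 but 3⁹ = 19683 reaches it, so n = 9.

9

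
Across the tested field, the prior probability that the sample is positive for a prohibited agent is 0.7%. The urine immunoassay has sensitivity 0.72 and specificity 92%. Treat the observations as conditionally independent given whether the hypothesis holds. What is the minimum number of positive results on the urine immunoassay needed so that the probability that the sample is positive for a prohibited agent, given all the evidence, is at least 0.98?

5

Prior odds = 0.007/0.993 = 7/993.
False-positive rate = 1 − 0.92 = 0.08; likelihood ratio of a positive = 0.72/0.08 = 9.
Target odds: 0.98 ÷ 0.02 = 49.
Need (7/993) × 9ⁿ ≥ 49, i.e. 9ⁿ ≥ 6951.
9⁴ = 6561 falls short of 6951 but 9⁵ = 59049 reaches it, so n = 5.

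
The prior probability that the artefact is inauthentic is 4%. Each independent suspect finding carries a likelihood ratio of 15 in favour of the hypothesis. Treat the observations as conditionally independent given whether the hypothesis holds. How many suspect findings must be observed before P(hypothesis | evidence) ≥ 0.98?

Prior odds = 0.04/0.96 = 1/24.
Likelihood ratio per suspect finding = 15.
Target posterior odds = 0.98/0.02 = 49.
Require 15ⁿ ≥ 49 ÷ (1/24) = 1176.
15² = 225 falls short of 1176 but 15³ = 3375 reaches it, so n = 3.

3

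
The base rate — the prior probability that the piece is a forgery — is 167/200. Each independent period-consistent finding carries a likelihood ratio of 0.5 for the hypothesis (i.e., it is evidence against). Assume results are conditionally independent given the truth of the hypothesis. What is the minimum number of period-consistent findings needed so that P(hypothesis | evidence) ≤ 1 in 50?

8

Prior odds = 0.835/0.165 = 167/33.
Likelihood ratio per period-consistent finding = 0.5.
Target posterior odds = 0.02/0.98 = 1/49.
Require 0.5ⁿ ≤ 1/49 ÷ (167/33) = 33/8183.
0.5⁷ = 0.0078125 is still above 33/8183 but 0.5⁸ = 0.00390625 is at or below it, so n = 8.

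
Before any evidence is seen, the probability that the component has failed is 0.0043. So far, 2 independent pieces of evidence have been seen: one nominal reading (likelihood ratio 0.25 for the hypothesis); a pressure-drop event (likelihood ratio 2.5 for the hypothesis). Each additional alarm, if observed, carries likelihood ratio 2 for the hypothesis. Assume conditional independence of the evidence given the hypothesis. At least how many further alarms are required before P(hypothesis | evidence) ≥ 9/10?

12

Prior odds = 0.0043/0.9957 = 43/9957.
Combined Bayes factor of the evidence already in hand = 0.25 × 2.5 = 0.625.
Odds after that evidence = (43/9957) × 0.625 = 215/79656.
Target odds = 0.9/0.1 = 9.
Need 2ⁿ ≥ 9 ÷ (215/79656) = 716904/215.
2¹¹ = 2048 falls short of 716904/215 but 2¹² = 4096 reaches it, so n = 12.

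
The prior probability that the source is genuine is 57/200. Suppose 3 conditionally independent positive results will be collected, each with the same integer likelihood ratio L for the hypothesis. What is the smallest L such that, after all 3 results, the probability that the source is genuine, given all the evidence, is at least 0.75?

2

Prior odds = 0.285/0.715 = 57/143.
Target odds = 0.75/0.25 = 3.
Need L³ ≥ 3 ÷ (57/143) = 143/19.
1³ = 1 < 143/19 ≤ 8 = 2³, so L = 2.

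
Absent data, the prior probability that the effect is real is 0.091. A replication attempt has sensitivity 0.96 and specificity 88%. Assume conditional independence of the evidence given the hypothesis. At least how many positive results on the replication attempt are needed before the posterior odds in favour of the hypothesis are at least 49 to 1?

Prior odds = 0.091/0.909 = 91/909.
False-positive rate = 1 − 0.88 = 0.12; likelihood ratio of a positive = 0.96/0.12 = 8.
Target odds = 49.
Require 8ⁿ ≥ 49 ÷ (91/909) = 6363/13.
8² = 64 falls short of 6363/13 but 8³ = 512 reaches it, so n = 3.

3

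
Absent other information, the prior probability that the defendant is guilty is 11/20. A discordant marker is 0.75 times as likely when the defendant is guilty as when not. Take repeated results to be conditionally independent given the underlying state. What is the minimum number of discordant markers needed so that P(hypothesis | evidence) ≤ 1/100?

17

Prior odds: 0.55 ÷ 0.45 = 11/9.
Likelihood ratio per discordant marker = 0.75.
Target odds: 0.01 ÷ 0.99 = 1/99.
Require 0.75ⁿ ≤ 1/99 ÷ (11/9) = 1/121.
0.75¹⁶ ≈0.0100226 is still above 1/121 but 0.75¹⁷ ≈0.00751695 is at or below it, so n = 17.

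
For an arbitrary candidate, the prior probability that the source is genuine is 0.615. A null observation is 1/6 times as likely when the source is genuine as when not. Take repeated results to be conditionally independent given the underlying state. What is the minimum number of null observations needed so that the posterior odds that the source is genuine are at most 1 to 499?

4

Prior odds = 0.615/0.385 = 123/77.
Likelihood ratio per null observation = 1/6.
Target odds = 1/499.
Need (123/77) × (1/6)ⁿ ≤ 1/499, i.e. (1/6)ⁿ ≤ 77/61377.
(1/6)³ = 1/216 is still above 77/61377 but (1/6)⁴ = 1/1296 is at or below it, so n = 4.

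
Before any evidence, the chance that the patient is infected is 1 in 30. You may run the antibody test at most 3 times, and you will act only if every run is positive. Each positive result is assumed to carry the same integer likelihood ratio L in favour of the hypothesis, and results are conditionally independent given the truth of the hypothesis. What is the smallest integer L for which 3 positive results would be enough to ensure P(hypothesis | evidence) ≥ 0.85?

Prior odds = (1/30)/(29/30) = 1/29.
Target odds = 0.85/0.15 = 17/3.
Need L³ ≥ 17/3 ÷ (1/29) = 493/3.
5³ = 125 < 493/3 ≤ 216 = 6³, so L = 6.

6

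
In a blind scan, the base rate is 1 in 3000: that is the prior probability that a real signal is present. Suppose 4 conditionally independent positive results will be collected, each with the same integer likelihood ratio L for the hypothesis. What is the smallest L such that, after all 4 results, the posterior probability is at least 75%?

10

Prior odds = (1/3000)/(2999/3000) = 1/2999.
Target odds = 0.75/0.25 = 3.
Need L⁴ ≥ 3 ÷ (1/2999) = 8997.
9⁴ = 6561 < 8997 ≤ 10000 = 10⁴, so L = 10.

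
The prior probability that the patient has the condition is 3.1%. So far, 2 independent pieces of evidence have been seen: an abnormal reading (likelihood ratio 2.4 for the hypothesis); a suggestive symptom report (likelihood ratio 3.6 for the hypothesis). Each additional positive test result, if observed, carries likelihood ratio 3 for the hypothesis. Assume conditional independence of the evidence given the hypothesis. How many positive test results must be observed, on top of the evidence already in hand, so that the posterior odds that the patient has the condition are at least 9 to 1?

4

Prior odds = 0.031/0.969 = 31/969.
Combined Bayes factor of the evidence already in hand = 2.4 × 3.6 = 8.64.
Odds after that evidence = (31/969) × 8.64 = 2232/8075.
Target odds = 9.
Need 3ⁿ ≥ 9 ÷ (2232/8075) = 8075/248.
3³ = 27 falls short of 8075/248 but 3⁴ = 81 reaches it, so n = 4.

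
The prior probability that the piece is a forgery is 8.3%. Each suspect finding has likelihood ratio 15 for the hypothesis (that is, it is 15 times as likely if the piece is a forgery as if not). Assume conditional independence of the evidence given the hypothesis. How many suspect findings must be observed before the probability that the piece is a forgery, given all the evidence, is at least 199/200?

Prior odds = 0.083/0.917 = 83/917.
Likelihood ratio per suspect finding = 15.
Target posterior odds = 0.995/0.005 = 199.
Require 15ⁿ ≥ 199 ÷ (83/917) = 182483/83.
15² = 225 falls short of 182483/83 but 15³ = 3375 reaches it, so n = 3.

3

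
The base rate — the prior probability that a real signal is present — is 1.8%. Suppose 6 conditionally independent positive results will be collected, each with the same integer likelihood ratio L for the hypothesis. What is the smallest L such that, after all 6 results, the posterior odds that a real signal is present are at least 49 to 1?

Prior odds = 0.018/0.982 = 9/491.
Target odds = 49.
Need L⁶ ≥ 49 ÷ (9/491) = 24059/9.
3⁶ = 729 < 24059/9 ≤ 4096 = 4⁶, so L = 4.

4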